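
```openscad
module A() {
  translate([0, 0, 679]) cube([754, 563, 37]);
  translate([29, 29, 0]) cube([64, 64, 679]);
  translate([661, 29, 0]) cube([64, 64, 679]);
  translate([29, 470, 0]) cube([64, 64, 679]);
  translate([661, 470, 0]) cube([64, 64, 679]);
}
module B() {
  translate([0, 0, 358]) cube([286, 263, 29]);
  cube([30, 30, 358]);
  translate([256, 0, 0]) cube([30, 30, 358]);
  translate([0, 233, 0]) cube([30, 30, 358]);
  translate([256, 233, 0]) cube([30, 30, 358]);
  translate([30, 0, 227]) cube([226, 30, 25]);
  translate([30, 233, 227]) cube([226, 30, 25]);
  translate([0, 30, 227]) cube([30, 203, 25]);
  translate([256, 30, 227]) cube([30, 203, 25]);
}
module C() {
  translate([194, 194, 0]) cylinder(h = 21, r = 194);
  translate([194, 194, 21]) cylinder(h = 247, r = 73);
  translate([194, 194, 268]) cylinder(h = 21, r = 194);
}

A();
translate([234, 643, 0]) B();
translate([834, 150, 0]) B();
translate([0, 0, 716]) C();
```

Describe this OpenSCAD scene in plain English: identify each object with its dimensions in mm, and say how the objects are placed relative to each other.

A is a rectangular dining table. The top is 754×563×37 mm with its upper surface at z = 716 mm. It stands on four 64×64 mm square legs, each inset 29 mm from the nearest pair of top edges, running from the floor to the underside of the top.

B is a four-legged stool. The seat is a 286×263×29 mm slab whose top surface is at z = 387 mm; four square legs, each 30×30 mm in cross-section, run from the floor (z = 0) to the underside of the seat, each flush with a corner of the seat. Four stretchers, 30 mm wide and 25 mm tall, connect adjacent legs with their undersides at z = 227 mm, each running between the inner faces of the legs it joins and aligned with the legs' outer faces on the other axis.

C is a spool: two coaxial disc flanges of radius 194 mm and thickness 21 mm, joined by a core cylinder of radius 73 mm and height 247 mm. The lower flange rests on z = 0 and the three cylinders share a vertical axis.

Two stools sit around the table at the +y, +x sides. The spool is on top of the table.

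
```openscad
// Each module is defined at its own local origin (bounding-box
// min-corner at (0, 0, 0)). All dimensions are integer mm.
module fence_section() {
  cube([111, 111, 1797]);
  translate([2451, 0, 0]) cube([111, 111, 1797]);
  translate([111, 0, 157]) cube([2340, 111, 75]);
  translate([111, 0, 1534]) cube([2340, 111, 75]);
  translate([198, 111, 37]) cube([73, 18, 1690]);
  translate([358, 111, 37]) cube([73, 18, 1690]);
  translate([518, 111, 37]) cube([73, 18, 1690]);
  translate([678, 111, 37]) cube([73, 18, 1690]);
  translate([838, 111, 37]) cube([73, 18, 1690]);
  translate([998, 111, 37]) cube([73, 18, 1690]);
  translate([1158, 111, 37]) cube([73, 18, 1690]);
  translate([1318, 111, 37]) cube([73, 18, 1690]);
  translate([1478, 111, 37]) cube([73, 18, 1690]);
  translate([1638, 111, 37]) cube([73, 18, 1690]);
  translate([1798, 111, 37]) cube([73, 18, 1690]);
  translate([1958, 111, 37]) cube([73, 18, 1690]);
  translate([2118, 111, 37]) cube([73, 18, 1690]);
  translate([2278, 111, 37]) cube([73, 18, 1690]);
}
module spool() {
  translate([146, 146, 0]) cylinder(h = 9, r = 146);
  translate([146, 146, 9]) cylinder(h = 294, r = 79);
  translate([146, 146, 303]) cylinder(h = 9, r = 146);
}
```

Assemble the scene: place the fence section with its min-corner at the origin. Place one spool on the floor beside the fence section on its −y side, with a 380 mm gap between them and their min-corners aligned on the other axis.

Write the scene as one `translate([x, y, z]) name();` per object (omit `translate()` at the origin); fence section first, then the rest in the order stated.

fence_section();
translate([0, -672, 0]) spool();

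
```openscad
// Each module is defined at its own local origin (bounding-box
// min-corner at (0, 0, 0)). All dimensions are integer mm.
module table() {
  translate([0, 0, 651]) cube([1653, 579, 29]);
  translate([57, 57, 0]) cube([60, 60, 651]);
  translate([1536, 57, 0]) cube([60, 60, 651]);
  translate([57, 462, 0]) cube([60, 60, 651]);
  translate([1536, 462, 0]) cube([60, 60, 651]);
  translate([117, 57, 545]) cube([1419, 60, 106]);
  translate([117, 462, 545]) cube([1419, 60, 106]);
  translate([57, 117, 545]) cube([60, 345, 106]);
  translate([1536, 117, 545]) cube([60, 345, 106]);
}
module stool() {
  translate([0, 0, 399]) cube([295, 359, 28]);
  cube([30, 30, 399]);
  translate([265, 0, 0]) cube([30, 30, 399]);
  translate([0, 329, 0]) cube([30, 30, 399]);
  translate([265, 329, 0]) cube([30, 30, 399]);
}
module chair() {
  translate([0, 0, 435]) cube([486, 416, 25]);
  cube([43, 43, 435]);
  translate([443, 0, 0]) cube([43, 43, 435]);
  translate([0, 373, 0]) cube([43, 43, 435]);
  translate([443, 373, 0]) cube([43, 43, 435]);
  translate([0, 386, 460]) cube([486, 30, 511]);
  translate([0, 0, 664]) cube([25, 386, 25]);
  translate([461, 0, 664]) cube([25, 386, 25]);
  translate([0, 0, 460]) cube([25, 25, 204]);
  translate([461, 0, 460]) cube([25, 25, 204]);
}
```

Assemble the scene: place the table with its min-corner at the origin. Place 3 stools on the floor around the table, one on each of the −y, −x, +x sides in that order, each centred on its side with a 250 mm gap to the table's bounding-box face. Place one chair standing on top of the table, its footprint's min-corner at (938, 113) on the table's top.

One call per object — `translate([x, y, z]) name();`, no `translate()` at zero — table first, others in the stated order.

table();
translate([679, -609, 0]) stool();
translate([-545, 110, 0]) stool();
translate([1903, 110, 0]) stool();
translate([938, 113, 680]) chair();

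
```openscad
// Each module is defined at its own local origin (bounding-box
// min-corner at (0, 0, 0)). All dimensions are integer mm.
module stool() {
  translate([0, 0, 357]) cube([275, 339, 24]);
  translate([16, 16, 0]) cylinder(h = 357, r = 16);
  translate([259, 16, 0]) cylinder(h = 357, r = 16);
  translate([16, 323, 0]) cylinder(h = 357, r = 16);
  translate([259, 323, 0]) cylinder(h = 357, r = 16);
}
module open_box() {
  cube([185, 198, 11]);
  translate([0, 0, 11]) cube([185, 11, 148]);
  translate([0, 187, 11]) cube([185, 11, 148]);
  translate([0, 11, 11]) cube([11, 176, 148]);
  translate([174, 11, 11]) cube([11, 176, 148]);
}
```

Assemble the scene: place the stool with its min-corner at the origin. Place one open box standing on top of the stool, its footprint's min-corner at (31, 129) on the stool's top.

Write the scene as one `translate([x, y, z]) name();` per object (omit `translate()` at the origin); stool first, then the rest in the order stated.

stool();
translate([31, 129, 381]) open_box();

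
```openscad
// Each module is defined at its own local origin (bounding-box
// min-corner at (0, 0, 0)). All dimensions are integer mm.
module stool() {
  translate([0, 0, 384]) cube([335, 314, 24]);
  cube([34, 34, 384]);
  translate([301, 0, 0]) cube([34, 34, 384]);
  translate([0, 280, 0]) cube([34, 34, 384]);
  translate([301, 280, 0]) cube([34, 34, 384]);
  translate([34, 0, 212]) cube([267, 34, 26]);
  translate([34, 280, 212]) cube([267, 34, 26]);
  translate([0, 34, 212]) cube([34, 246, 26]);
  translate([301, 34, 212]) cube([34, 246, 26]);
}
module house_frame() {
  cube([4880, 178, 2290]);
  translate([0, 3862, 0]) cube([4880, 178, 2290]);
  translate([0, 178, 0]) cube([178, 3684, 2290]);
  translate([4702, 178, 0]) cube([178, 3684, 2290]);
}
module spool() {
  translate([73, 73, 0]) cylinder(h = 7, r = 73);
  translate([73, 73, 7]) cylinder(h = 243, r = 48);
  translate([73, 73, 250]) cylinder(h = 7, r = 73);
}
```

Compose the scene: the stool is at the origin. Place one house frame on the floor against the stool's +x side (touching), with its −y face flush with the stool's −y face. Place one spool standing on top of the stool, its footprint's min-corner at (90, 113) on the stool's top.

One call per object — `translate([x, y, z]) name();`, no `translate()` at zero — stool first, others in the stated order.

stool();
translate([335, 0, 0]) house_frame();
translate([90, 113, 408]) spool();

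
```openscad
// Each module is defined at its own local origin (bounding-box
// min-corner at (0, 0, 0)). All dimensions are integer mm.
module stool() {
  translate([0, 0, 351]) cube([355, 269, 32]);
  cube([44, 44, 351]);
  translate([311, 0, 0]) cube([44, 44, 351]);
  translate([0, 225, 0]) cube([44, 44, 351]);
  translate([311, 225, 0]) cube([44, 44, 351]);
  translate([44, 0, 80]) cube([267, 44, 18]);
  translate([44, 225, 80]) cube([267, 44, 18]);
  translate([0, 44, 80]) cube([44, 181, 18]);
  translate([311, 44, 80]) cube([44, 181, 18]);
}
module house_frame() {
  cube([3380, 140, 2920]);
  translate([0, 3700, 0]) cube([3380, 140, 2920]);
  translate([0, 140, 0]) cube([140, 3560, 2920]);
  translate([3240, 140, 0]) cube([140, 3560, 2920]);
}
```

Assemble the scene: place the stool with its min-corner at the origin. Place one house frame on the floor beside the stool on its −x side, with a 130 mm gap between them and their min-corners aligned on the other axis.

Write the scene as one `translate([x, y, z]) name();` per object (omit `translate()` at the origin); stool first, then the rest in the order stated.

stool();
translate([-3510, 0, 0]) house_frame();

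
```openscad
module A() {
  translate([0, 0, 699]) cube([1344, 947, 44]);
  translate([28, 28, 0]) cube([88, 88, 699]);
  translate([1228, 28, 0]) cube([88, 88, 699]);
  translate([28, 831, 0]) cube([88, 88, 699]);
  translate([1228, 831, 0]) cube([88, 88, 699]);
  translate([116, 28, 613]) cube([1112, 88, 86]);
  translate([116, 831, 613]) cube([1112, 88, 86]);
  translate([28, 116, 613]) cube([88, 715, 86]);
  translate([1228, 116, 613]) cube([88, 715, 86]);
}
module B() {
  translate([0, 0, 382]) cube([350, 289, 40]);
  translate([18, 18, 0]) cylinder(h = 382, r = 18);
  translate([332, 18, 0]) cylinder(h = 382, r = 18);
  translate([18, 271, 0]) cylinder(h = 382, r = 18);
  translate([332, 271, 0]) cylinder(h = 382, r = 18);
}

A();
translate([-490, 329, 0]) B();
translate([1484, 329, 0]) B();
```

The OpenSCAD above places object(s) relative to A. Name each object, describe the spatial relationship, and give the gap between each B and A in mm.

A is a table. B is a stool. Two stools sit around the table at the −x, +x sides. The gap between each stool and the table is 140 mm.

Each stool's nearest face is 140 mm from the table's bounding box.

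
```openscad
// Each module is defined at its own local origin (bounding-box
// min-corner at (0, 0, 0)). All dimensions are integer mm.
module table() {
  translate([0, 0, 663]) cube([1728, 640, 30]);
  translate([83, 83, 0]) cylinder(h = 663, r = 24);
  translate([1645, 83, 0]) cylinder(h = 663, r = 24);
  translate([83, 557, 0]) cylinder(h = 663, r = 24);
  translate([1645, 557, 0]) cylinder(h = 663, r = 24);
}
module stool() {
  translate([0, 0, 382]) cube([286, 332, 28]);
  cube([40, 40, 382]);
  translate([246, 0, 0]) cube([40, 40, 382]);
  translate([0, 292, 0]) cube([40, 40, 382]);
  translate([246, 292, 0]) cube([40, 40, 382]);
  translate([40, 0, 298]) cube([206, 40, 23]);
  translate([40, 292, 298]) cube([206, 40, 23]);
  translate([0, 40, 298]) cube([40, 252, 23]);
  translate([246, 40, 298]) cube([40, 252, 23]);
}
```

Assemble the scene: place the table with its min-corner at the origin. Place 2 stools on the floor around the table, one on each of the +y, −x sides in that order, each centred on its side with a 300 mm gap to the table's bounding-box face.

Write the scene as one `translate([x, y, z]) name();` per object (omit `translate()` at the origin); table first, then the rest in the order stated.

table();
translate([721, 940, 0]) stool();
translate([-586, 154, 0]) stool();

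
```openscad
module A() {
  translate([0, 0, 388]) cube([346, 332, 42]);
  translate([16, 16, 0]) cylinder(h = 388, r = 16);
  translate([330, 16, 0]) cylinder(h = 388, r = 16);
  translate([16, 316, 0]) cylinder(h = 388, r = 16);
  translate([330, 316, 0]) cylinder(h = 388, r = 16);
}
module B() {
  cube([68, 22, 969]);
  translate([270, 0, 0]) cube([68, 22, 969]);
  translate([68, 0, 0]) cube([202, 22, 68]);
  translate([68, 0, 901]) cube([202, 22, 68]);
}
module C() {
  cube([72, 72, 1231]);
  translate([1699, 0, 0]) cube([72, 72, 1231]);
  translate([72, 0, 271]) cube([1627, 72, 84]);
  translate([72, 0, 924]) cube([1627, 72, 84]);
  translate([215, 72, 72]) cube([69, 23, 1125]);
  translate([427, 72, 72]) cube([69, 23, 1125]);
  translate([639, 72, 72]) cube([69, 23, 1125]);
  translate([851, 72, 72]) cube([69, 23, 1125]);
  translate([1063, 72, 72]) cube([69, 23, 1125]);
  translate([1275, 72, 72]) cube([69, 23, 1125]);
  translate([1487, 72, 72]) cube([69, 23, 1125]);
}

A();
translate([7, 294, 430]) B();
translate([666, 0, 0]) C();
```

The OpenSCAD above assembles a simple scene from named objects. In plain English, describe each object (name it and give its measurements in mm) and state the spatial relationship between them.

A is a four-legged stool. The seat is a 346×332×42 mm slab whose top surface is at z = 430 mm; four round legs, each 32 mm in diameter, run from the floor (z = 0) to the underside of the seat, each leg's axis is inset half a diameter from the nearest pair of seat edges (so the leg's bounding box is flush with the corner).

B is a rectangular picture frame lying in the x–z plane (depth along y). The opening is 202 mm wide (x) by 833 mm tall (z), surrounded by a border 68 mm wide on all four sides. The frame is 22 mm deep and is made of two full-height vertical stiles with two horizontal rails fitted between them.

C is a fence section. Two 72×72 mm posts, 1231 mm tall, stand on the floor with a clear span of 1627 mm between their inner faces. Two horizontal rails of 72×84 mm section span the gap between the posts with their undersides at z = 271 mm and z = 924 mm, flush with the posts' −y face. 7 pickets, each 69 mm wide, 23 mm thick and 1125 mm tall, are fixed to the +y face of the rails with their bottoms at z = 72 mm, evenly spaced across the span with equal gaps (rounded down to the nearest mm) at the −x end and between each pair — any rounding remainder accumulates at the +x end.

The picture frame is on top of the stool. The fence section is on the floor beside the stool on its +x side.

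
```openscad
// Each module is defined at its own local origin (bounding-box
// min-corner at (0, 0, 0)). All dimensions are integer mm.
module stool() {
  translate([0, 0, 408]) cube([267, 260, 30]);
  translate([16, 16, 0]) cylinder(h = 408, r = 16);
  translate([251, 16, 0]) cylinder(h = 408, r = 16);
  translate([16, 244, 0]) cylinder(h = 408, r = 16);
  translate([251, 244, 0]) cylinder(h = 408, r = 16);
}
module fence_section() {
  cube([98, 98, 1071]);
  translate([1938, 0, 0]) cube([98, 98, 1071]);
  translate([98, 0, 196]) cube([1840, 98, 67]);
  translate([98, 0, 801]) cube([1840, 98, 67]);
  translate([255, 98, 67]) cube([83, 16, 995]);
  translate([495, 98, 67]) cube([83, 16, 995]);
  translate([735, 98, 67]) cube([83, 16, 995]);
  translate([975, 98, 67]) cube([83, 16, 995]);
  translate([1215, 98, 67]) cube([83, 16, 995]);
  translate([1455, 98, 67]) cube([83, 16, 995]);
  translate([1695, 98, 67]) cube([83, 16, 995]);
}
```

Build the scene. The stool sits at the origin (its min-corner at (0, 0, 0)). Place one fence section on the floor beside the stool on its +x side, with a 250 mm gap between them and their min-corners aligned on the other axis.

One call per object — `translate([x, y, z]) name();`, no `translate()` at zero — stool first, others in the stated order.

stool();
translate([517, 0, 0]) fence_section();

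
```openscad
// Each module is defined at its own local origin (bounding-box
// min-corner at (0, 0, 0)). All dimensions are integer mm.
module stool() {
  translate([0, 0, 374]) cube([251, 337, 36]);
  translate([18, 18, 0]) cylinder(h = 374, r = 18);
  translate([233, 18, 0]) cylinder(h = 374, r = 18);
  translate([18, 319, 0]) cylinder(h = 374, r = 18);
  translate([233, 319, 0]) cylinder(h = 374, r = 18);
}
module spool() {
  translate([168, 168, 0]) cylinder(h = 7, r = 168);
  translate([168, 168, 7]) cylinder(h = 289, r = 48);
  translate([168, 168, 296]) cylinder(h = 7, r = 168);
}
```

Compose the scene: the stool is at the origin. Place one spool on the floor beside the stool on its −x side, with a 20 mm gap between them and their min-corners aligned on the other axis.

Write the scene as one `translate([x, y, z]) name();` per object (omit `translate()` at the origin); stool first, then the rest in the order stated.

stool();
translate([-356, 0, 0]) spool();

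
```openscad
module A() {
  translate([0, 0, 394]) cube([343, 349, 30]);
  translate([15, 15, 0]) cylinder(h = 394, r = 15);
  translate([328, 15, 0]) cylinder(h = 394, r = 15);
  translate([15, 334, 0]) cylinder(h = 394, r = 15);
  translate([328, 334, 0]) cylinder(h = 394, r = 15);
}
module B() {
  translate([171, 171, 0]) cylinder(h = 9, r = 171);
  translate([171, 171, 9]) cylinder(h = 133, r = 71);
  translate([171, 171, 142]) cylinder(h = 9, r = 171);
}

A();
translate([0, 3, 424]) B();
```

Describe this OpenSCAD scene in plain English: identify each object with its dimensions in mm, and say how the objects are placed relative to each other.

A is a four-legged stool. The seat is 343×349 mm, 30 mm thick, top at z = 424 mm. It stands on four round legs, each 30 mm in diameter, from z = 0 to the seat underside, each leg's axis is inset half a diameter from the nearest pair of seat edges (so the leg's bounding box is flush with the corner).

B is a spool: two coaxial disc flanges of radius 171 mm and thickness 9 mm, joined by a core cylinder of radius 71 mm and height 133 mm. The lower flange rests on z = 0 and the three cylinders share a vertical axis.

The spool is on top of the stool.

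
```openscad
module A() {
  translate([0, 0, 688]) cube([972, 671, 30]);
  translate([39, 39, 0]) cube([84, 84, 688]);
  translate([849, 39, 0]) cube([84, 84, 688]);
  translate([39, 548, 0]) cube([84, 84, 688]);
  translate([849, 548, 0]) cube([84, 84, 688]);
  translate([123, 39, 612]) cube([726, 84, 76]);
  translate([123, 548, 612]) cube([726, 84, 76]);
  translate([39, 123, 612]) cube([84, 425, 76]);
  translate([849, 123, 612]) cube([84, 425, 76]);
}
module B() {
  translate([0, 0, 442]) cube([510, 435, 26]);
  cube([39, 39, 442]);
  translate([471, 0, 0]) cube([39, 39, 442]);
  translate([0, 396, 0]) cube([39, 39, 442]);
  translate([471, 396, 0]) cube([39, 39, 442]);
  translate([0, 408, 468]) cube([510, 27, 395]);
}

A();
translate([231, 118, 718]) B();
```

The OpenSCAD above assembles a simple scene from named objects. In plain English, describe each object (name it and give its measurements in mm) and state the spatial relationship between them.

A is a rectangular dining table. The top is 972×671×30 mm with its upper surface at z = 718 mm. It stands on four 84×84 mm square legs, each inset 39 mm from the nearest pair of top edges, running from the floor to the underside of the top. Four apron rails, 84 mm thick and 76 mm tall, run between adjacent legs with their top edges flush with the underside of the top and their outer faces flush with the legs' outer faces.

B is a chair: 510×435 mm seat, 26 mm thick, top at z = 468 mm, on four 39 mm square corner legs flush with the seat edges. A 27 mm thick backrest slab spans the full seat width, extending 395 mm above the seat top, its back face flush with the seat's +y edge.

The chair is on top of the table, centred.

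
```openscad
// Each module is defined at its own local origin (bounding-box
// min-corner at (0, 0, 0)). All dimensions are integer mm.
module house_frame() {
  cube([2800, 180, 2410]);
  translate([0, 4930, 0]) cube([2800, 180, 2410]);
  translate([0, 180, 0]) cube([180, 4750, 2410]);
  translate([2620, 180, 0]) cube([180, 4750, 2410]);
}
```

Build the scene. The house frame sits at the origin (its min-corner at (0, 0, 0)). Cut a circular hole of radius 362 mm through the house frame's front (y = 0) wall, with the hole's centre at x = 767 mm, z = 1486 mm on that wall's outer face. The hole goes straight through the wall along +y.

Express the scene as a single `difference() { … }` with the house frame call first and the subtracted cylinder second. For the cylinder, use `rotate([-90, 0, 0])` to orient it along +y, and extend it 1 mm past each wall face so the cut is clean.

difference() {
  house_frame();
  translate([767, -1, 1486]) rotate([-90, 0, 0]) cylinder(h = 182, r = 362);
}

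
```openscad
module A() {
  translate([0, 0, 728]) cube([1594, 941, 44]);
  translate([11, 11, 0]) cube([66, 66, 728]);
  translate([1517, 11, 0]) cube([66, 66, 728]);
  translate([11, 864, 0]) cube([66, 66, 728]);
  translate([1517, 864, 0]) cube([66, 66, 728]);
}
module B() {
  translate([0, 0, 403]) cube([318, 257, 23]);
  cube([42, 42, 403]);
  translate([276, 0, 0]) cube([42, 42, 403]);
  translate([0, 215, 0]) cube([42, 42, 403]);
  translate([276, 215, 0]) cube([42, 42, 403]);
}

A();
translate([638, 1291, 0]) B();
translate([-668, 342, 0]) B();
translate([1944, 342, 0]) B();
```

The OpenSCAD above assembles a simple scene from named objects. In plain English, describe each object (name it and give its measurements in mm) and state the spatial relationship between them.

A is a table: top 1594 mm (x) × 941 mm (y), 44 mm thick, upper face at z = 772 mm, on four 66×66 mm square legs, each inset 11 mm from the nearest pair of top edges, running from z = 0 to the bottom of the top.

B is a simple wooden stool: a rectangular seat 318 mm (x) by 257 mm (y), 23 mm thick, top face at z = 426 mm, on four square legs, each 42×42 mm in cross-section. The legs rest on z = 0, each flush with a corner of the seat.

Three stools sit around the table at the +y, −x, +x sides.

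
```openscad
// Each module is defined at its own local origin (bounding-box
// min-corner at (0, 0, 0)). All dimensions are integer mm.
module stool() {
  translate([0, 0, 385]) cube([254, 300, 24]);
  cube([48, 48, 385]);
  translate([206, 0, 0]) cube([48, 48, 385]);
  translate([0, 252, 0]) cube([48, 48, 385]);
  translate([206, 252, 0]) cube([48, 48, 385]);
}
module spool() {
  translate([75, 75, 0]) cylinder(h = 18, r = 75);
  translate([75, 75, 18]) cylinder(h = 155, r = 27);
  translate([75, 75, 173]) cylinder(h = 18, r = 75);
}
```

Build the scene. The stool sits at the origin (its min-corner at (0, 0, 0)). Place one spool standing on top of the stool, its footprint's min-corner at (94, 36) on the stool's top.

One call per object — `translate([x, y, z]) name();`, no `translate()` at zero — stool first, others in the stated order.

stool();
translate([94, 36, 409]) spool();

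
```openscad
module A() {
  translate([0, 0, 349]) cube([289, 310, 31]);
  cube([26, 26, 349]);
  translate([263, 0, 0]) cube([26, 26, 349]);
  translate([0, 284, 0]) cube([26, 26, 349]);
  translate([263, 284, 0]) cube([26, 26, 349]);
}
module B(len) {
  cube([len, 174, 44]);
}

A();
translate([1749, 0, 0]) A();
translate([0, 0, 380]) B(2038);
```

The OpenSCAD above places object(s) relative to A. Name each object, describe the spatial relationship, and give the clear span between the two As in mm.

Second stool starts at x = 1749; first ends at x = 289; clear span = 1749 − 289 = 1460 mm.

A is a stool. B is a beam. A beam spans the tops of two stools. The clear span between the two stools is 1460 mm.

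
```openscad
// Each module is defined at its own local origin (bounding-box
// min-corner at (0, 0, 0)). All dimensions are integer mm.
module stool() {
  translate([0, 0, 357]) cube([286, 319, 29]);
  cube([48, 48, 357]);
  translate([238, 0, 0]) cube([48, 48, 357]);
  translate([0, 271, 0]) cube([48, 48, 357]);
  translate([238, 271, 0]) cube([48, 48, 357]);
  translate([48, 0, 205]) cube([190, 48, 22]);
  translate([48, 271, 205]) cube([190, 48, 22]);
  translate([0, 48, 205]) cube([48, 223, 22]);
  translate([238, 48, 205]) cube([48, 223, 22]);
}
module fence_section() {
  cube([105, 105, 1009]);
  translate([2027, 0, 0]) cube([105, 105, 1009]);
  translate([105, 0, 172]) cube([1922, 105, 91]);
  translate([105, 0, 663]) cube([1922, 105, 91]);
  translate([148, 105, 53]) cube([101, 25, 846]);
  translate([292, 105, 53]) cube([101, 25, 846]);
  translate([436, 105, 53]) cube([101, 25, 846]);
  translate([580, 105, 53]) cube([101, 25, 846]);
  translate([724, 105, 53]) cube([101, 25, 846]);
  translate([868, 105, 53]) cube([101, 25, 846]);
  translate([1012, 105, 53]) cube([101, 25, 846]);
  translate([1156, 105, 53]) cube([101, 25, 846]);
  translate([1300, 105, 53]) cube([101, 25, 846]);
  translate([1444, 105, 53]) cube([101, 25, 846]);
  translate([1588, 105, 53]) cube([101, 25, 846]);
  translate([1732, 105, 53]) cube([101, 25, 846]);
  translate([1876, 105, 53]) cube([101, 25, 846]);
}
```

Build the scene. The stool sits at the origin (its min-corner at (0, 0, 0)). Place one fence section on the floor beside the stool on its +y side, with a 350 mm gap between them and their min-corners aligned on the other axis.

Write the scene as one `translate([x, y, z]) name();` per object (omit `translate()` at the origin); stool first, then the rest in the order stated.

stool();
translate([0, 669, 0]) fence_section();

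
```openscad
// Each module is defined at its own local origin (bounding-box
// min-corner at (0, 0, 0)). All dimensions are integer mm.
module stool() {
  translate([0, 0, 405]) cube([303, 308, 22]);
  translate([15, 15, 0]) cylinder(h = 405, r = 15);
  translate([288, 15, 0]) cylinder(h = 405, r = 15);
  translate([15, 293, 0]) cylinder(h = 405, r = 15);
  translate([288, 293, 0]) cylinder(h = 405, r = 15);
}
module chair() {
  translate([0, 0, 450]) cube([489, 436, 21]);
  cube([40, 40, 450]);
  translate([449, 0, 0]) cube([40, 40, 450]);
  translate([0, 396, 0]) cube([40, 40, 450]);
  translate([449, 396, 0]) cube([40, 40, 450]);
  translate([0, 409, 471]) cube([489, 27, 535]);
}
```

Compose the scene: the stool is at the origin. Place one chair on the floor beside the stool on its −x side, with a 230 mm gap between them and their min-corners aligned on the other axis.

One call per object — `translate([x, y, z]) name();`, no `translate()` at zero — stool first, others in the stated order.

stool();
translate([-719, 0, 0]) chair();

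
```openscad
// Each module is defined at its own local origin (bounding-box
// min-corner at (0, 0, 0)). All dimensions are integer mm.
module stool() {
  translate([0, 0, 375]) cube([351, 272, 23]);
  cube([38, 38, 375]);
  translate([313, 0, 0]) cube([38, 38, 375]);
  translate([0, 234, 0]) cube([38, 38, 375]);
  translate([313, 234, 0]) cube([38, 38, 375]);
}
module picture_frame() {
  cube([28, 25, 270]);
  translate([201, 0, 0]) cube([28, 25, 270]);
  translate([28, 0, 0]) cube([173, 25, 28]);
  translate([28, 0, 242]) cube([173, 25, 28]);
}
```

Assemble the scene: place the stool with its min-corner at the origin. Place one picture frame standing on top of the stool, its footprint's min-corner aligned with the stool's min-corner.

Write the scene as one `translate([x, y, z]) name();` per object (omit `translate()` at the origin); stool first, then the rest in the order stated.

stool();
translate([0, 0, 398]) picture_frame();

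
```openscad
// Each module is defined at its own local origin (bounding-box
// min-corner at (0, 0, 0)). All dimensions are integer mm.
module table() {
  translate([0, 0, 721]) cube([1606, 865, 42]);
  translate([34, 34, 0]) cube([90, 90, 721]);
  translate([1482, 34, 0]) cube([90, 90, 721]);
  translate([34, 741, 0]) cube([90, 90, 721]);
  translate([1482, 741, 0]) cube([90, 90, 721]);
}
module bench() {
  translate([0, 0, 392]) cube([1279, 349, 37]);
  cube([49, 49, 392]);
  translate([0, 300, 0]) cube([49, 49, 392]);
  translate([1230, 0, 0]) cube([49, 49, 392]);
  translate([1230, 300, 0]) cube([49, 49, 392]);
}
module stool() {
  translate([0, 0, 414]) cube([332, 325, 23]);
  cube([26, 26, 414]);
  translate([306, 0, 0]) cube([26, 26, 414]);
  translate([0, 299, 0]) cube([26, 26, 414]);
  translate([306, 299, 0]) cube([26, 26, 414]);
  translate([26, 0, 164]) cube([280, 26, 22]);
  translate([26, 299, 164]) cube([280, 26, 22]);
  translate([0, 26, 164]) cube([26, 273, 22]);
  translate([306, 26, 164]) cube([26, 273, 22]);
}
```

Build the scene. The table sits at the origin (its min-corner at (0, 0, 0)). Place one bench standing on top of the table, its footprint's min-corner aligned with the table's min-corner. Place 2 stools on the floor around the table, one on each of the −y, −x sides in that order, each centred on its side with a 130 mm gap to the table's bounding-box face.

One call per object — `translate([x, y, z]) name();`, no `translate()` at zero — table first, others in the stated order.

table();
translate([0, 0, 763]) bench();
translate([637, -455, 0]) stool();
translate([-462, 270, 0]) stool();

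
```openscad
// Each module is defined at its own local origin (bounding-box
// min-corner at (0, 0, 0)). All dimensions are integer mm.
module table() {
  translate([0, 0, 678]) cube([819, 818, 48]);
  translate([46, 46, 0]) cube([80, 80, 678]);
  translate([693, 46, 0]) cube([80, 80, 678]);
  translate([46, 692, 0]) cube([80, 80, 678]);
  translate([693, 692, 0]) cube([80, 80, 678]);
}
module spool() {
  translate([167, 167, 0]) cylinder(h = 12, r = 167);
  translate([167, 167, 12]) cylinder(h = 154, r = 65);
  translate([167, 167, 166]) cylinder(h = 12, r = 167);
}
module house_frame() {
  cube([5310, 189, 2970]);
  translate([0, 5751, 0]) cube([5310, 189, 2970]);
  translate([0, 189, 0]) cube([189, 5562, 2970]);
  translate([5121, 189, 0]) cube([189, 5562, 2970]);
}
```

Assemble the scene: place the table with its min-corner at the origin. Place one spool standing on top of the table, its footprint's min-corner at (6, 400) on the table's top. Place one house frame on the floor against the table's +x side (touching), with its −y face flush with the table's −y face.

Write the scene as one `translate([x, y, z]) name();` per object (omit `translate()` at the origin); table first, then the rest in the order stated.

table();
translate([6, 400, 726]) spool();
translate([819, 0, 0]) house_frame();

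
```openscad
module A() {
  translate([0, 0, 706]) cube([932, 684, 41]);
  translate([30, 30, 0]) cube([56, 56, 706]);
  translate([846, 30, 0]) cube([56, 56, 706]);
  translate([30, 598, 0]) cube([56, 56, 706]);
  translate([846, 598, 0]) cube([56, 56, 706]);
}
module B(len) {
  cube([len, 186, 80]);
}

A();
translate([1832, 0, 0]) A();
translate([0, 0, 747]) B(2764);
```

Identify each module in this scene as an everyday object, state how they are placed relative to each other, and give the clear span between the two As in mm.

Second table starts at x = 1832; first ends at x = 932; clear span = 1832 − 932 = 900 mm.

A is a table. B is a beam. A beam spans the tops of two tables. The clear span between the two tables is 900 mm.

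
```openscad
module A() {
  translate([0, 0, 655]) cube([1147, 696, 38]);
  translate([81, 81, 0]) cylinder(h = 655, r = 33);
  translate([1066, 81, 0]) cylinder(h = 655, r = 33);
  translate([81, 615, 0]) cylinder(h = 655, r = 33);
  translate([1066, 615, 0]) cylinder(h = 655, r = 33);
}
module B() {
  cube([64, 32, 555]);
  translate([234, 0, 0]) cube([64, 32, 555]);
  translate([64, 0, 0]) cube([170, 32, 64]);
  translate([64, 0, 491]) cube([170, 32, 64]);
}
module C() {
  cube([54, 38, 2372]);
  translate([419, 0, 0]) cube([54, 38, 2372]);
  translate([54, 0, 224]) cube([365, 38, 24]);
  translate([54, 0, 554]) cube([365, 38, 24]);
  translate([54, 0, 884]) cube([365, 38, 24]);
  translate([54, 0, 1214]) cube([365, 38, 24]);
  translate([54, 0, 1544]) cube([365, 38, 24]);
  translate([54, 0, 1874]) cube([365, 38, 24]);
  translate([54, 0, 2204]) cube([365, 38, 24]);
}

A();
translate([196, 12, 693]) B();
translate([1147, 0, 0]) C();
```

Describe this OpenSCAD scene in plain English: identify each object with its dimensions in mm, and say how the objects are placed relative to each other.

A is a table: top 1147 mm (x) × 696 mm (y), 38 mm thick, upper face at z = 693 mm, on four round legs of 66 mm diameter, each leg's bounding box inset 48 mm from the nearest pair of top edges, running from z = 0 to the bottom of the top.

B is a picture frame with a 170×427 mm rectangular opening (x by z) and a uniform 64 mm border on every side. Frame depth is 32 mm along y. It is built from two vertical stiles running the full outside height and two horizontal rails spanning the gap between the stiles.

C is a straight ladder. Two 54×38 mm vertical rails, 2372 mm tall, stand 473 mm apart (outside-to-outside) with their front faces coplanar on the −y side. 7 rungs, each 38 mm deep and 24 mm tall, span between the inner faces of the rails, front faces flush with the rails. The lowest rung's underside is at z = 224 mm and rungs are spaced 330 mm apart (underside to underside).

The picture frame is on top of the table. The ladder is against the table's +x side, with their −y faces flush.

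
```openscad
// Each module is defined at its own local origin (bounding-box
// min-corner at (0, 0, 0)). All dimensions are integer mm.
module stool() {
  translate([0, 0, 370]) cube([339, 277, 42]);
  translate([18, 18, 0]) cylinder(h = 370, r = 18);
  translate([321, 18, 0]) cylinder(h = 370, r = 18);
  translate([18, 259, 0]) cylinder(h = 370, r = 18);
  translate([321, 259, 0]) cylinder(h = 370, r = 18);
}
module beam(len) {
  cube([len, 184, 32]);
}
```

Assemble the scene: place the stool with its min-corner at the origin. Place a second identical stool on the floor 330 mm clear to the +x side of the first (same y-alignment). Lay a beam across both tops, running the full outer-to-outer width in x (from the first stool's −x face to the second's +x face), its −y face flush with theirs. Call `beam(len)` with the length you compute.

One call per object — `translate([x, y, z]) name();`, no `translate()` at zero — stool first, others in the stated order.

stool();
translate([669, 0, 0]) stool();
translate([0, 0, 412]) beam(1008);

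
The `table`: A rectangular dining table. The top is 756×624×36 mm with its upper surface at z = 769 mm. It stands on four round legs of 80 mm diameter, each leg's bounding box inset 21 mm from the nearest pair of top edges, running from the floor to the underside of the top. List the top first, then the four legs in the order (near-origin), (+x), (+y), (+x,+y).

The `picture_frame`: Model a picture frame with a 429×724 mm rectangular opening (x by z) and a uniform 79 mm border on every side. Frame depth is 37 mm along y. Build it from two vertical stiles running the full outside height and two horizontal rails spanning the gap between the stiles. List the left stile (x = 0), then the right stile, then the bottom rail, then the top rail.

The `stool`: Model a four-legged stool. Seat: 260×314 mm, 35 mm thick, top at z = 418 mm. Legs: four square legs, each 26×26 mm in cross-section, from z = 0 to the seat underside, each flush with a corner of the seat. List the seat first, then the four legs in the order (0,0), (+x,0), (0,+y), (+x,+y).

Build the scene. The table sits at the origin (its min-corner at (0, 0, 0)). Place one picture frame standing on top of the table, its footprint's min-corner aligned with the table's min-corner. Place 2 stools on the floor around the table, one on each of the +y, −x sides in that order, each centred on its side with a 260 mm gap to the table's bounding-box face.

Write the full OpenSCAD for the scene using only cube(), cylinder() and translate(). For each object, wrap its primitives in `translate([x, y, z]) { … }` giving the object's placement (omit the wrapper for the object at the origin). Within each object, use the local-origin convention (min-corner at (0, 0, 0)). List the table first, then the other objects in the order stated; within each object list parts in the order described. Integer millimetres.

translate([0, 0, 733]) cube([756, 624, 36]);
translate([61, 61, 0]) cylinder(h = 733, r = 40);
translate([695, 61, 0]) cylinder(h = 733, r = 40);
translate([61, 563, 0]) cylinder(h = 733, r = 40);
translate([695, 563, 0]) cylinder(h = 733, r = 40);
translate([0, 0, 769]) {
  cube([79, 37, 882]);
  translate([508, 0, 0]) cube([79, 37, 882]);
  translate([79, 0, 0]) cube([429, 37, 79]);
  translate([79, 0, 803]) cube([429, 37, 79]);
}
translate([248, 884, 0]) {
  translate([0, 0, 383]) cube([260, 314, 35]);
  cube([26, 26, 383]);
  translate([234, 0, 0]) cube([26, 26, 383]);
  translate([0, 288, 0]) cube([26, 26, 383]);
  translate([234, 288, 0]) cube([26, 26, 383]);
}
translate([-520, 155, 0]) {
  translate([0, 0, 383]) cube([260, 314, 35]);
  cube([26, 26, 383]);
  translate([234, 0, 0]) cube([26, 26, 383]);
  translate([0, 288, 0]) cube([26, 26, 383]);
  translate([234, 288, 0]) cube([26, 26, 383]);
}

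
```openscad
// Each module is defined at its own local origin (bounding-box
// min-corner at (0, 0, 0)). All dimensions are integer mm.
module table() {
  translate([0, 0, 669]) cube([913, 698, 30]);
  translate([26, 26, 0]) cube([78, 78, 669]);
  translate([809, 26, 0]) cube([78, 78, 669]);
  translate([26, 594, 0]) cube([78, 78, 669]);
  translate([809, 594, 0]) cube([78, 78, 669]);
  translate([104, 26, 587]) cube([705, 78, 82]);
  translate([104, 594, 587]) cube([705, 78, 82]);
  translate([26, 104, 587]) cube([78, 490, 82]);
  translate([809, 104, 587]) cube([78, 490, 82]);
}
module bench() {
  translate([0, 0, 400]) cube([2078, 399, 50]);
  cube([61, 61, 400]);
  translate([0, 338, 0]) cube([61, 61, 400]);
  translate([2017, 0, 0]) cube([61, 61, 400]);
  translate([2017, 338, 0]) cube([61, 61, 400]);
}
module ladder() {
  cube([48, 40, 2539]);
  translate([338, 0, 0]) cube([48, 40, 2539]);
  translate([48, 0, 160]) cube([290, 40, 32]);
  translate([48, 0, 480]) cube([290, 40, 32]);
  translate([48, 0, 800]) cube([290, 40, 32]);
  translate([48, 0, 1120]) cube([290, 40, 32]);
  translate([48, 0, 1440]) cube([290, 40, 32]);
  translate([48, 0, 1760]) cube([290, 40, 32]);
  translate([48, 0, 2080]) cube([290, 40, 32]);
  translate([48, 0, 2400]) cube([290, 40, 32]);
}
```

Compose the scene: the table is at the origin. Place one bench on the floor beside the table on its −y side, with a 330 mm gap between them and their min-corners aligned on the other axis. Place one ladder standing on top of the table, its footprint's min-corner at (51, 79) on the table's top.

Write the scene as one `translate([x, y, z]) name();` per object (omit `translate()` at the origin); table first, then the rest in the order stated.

table();
translate([0, -729, 0]) bench();
translate([51, 79, 699]) ladder();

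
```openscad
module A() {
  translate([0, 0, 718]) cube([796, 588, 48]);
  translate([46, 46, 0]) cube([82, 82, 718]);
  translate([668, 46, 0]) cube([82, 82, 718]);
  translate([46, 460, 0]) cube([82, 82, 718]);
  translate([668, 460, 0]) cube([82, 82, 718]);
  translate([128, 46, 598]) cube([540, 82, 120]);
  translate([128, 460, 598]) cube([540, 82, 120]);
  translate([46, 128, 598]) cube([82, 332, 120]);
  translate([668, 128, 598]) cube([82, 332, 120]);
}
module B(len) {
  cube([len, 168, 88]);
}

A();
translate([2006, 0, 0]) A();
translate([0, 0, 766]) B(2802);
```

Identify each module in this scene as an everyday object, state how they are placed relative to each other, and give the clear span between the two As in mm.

A is a table. B is a beam. A beam spans the tops of two tables. The clear span between the two tables is 1210 mm.

Second table starts at x = 2006; first ends at x = 796; clear span = 2006 − 796 = 1210 mm.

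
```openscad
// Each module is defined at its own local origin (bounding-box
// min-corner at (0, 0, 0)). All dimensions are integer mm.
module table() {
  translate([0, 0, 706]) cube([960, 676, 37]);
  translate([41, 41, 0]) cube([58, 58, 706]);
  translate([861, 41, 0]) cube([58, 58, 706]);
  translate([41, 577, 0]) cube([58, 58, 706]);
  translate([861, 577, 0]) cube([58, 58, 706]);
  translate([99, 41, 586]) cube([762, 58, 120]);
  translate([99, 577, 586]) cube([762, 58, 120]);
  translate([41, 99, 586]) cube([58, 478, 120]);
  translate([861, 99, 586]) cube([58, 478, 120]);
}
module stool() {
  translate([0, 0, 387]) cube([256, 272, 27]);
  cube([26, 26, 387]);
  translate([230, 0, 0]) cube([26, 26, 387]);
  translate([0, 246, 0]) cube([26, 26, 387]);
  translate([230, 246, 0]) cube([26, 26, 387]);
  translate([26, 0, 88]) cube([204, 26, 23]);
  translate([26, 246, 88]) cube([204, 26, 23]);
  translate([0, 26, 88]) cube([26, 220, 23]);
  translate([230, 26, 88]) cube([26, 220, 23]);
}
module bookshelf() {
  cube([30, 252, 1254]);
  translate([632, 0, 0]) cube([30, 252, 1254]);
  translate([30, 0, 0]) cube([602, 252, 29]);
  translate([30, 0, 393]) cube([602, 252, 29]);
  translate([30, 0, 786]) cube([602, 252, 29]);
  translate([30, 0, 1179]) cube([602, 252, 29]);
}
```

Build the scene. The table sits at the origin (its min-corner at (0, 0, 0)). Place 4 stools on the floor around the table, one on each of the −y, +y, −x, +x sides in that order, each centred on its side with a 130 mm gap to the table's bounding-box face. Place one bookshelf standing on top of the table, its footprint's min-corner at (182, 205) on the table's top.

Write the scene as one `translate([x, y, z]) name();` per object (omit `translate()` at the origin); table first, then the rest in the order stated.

table();
translate([352, -402, 0]) stool();
translate([352, 806, 0]) stool();
translate([-386, 202, 0]) stool();
translate([1090, 202, 0]) stool();
translate([182, 205, 743]) bookshelf();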